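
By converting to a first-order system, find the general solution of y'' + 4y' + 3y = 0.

Let x_1 = y, x_2 = y'. Then x_1' = x_2 and x_2' = -3x_1 - 4x_2.
A = [[0,1],[-3,-4]]; det(A-λI) = λ^2 + 4λ + 3.
Eigenvalues λ = -3, -1 with eigenvectors (1,-3), (1,-1).

y(t) = C_1e^(-3t) + C_2e^(-t)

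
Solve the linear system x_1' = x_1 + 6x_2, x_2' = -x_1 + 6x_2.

x_1(t) = 3C_1e^(3t) + 2C_2e^(4t), x_2(t) = C_1e^(3t) + C_2e^(4t)

Coefficient matrix A = [[1, 6], [-1, 6]].
Characteristic polynomial det(A - λI) = λ^2 - 7λ + 12 = 0.
Eigenvalues λ = 3, 4.
For λ=3: (A-λI) row 1 is [-2, 6], so an eigenvector is (3, 1).
For λ=4: (A-λI) row 1 is [-3, 6], so an eigenvector is (2, 1).
General solution: C_1e^(3t)(3,1) + C_2e^(4t)(2,1).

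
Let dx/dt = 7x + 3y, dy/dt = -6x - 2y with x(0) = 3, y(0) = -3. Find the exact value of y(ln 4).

A = [[7,3],[-6,-2]]; eigenvalues λ = 4, 1.
Eigenvectors: (-1,1) for λ=4, (-1,2) for λ=1.
From the initial condition, c_1 = -3, c_2 = 0.
y(ln 4) = (-3)(4^4)(1) + (0)(4^1)(2) = -768.

-768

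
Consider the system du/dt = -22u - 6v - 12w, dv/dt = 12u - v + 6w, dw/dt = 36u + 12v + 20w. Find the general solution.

u(t) = c_1e^(2t) + 2c_3e^(-t), v(t) = -2c_2e^(-4t) + c_3e^(-t), w(t) = -2c_1e^(2t) + c_2e^(-4t) - 4c_3e^(-t)

Coefficient matrix A = [[-22, -6, -12], [12, -1, 6], [36, 12, 20]].
det(A - λI) = 0 gives eigenvalues λ = 2, -4, -1.
For λ=2: eigenvector (1,0,-2).
For λ=-4: eigenvector (0,-2,1).
For λ=-1: eigenvector (2,1,-4).
General solution: c_1e^(2t)(1,0,-2) + c_2e^(-4t)(0,-2,1) + c_3e^(-t)(2,1,-4).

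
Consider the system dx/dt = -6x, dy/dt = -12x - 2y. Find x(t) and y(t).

Coefficient matrix A = [[-6, 0], [-12, -2]].
Characteristic polynomial det(A - λI) = λ^2 + 8λ + 12 = 0.
Eigenvalues λ = -2, -6.
For λ=-2: (A-λI) row 1 is [-4, 0], so an eigenvector is (0, -1).
For λ=-6: (A-λI) row 2 is [-12, 4], so an eigenvector is (-1, -3).
General solution: c_1e^(-2t)(0,-1) + c_2e^(-6t)(-1,-3).

x(t) = -c_2e^(-6t), y(t) = -c_1e^(-2t) - 3c_2e^(-6t)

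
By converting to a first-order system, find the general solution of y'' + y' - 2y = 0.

Let x_1 = y, x_2 = y'. Then x_1' = x_2 and x_2' = 2x_1 - x_2.
A = [[0,1],[2,-1]]; det(A-λI) = λ^2 + λ - 2.
Eigenvalues λ = -2, 1 with eigenvectors (1,-2), (1,1).

y(t) = K_1e^(-2t) + K_2e^(t)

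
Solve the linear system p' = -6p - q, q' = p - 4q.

Coefficient matrix A = [[-6, -1], [1, -4]].
Characteristic polynomial det(A - λI) = λ^2 + 10λ + 25 = 0.
Single eigenvalue λ = -5 with algebraic multiplicity 2.
Eigenvector v = (-1,1); generalized eigenvector w with (A-λI)w=v is (-1,2).
General solution: e^(-5t)[C_1·v + C_2·(t·v + w)].

p(t) = -C_1e^(-5t) - C_2te^(-5t) - C_2e^(-5t), q(t) = C_1e^(-5t) + C_2te^(-5t) + 2C_2e^(-5t)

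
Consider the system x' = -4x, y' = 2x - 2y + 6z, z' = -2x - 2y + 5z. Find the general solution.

Coefficient matrix A = [[-4, 0, 0], [2, -2, 6], [-2, -2, 5]].
det(A - λI) = 0 gives eigenvalues λ = -4, 2, 1.
For λ=-4: eigenvector (1,-1,0).
For λ=2: eigenvector (0,3,2).
For λ=1: eigenvector (0,-2,-1).
General solution: C_1e^(-4t)(1,-1,0) + C_2e^(2t)(0,3,2) + C_3e^(t)(0,-2,-1).

x(t) = C_1e^(-4t), y(t) = -C_1e^(-4t) + 3C_2e^(2t) - 2C_3e^(t), z(t) = 2C_2e^(2t) - C_3e^(t)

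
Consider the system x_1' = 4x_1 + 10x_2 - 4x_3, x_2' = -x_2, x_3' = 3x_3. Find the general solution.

Coefficient matrix A = [[4, 10, -4], [0, -1, 0], [0, 0, 3]].
det(A - λI) = 0 gives eigenvalues λ = 4, -1, 3.
For λ=4: eigenvector (1,0,0).
For λ=-1: eigenvector (-2,1,0).
For λ=3: eigenvector (4,0,1).
General solution: K_1e^(4t)(1,0,0) + K_2e^(-t)(-2,1,0) + K_3e^(3t)(4,0,1).

x_1(t) = K_1e^(4t) - 2K_2e^(-t) + 4K_3e^(3t), x_2(t) = K_2e^(-t), x_3(t) = K_3e^(3t)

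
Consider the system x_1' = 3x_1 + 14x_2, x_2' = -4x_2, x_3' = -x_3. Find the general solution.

x_1(t) = C_1e^(3t) - 2C_2e^(-4t), x_2(t) = C_2e^(-4t), x_3(t) = C_3e^(-t)

Coefficient matrix A = [[3, 14, 0], [0, -4, 0], [0, 0, -1]].
det(A - λI) = 0 gives eigenvalues λ = 3, -4, -1.
For λ=3: eigenvector (1,0,0).
For λ=-4: eigenvector (-2,1,0).
For λ=-1: eigenvector (0,0,1).
General solution: C_1e^(3t)(1,0,0) + C_2e^(-4t)(-2,1,0) + C_3e^(-t)(0,0,1).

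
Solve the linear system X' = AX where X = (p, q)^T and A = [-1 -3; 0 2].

Coefficient matrix A = [[-1, -3], [0, 2]].
Characteristic polynomial det(A - λI) = λ^2 - λ - 2 = 0.
Eigenvalues λ = 2, -1.
For λ=2: (A-λI) row 1 is [-3, -3], so an eigenvector is (1, -1).
For λ=-1: (A-λI) row 1 is [0, -3], so an eigenvector is (-1, 0).
General solution: K_1e^(2t)(1,-1) + K_2e^(-t)(-1,0).

p(t) = K_1e^(2t) - K_2e^(-t), q(t) = -K_1e^(2t)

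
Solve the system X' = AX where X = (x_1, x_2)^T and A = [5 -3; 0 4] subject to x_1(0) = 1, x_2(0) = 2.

Coefficient matrix A = [[5, -3], [0, 4]].
Characteristic polynomial det(A - λI) = λ^2 - 9λ + 20 = 0.
Eigenvalues λ = 5, 4.
For λ=5: (A-λI) row 1 is [0, -3], so an eigenvector is (-1, 0).
For λ=4: (A-λI) row 1 is [1, -3], so an eigenvector is (-3, -1).
General solution: C_1e^(5t)(-1,0) + C_2e^(4t)(-3,-1).
Applying x_1(0)=1, x_2(0)=2 gives C_1=5, C_2=-2.

x_1(t) = -5e^(5t) + 6e^(4t), x_2(t) = 2e^(4t)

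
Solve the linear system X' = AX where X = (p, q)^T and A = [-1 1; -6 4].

p(t) = -K_1e^(t) + K_2e^(2t), q(t) = -2K_1e^(t) + 3K_2e^(2t)

Coefficient matrix A = [[-1, 1], [-6, 4]].
Characteristic polynomial det(A - λI) = λ^2 - 3λ + 2 = 0.
Eigenvalues λ = 1, 2.
For λ=1: (A-λI) row 1 is [-2, 1], so an eigenvector is (-1, -2).
For λ=2: (A-λI) row 1 is [-3, 1], so an eigenvector is (1, 3).
General solution: K_1e^(t)(-1,-2) + K_2e^(2t)(1,3).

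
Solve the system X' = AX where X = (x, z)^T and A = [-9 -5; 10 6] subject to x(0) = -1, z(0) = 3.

x(t) = -2e^(t) + e^(-4t), z(t) = 4e^(t) - e^(-4t)

Coefficient matrix A = [[-9, -5], [10, 6]].
Characteristic polynomial det(A - λI) = λ^2 + 3λ - 4 = 0.
Eigenvalues λ = -4, 1.
For λ=-4: (A-λI) row 1 is [-5, -5], so an eigenvector is (1, -1).
For λ=1: (A-λI) row 1 is [-10, -5], so an eigenvector is (1, -2).
General solution: K_1e^(-4t)(1,-1) + K_2e^(t)(1,-2).
Applying x(0)=-1, z(0)=3 gives K_1=1, K_2=-2.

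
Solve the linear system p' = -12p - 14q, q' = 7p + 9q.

p(t) = K_1e^(2t) - 2K_2e^(-5t), q(t) = -K_1e^(2t) + K_2e^(-5t)

Coefficient matrix A = [[-12, -14], [7, 9]].
Characteristic polynomial det(A - λI) = λ^2 + 3λ - 10 = 0.
Eigenvalues λ = 2, -5.
For λ=2: (A-λI) row 1 is [-14, -14], so an eigenvector is (1, -1).
For λ=-5: (A-λI) row 1 is [-7, -14], so an eigenvector is (-2, 1).
General solution: K_1e^(2t)(1,-1) + K_2e^(-5t)(-2,1).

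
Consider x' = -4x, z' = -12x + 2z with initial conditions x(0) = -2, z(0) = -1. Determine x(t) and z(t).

x(t) = -2e^(-4t), z(t) = 3e^(2t) - 4e^(-4t)

Coefficient matrix A = [[-4, 0], [-12, 2]].
Characteristic polynomial det(A - λI) = λ^2 + 2λ - 8 = 0.
Eigenvalues λ = -4, 2.
For λ=-4: (A-λI) row 2 is [-12, 6], so an eigenvector is (-1, -2).
For λ=2: (A-λI) row 1 is [-6, 0], so an eigenvector is (0, -1).
General solution: K_1e^(-4t)(-1,-2) + K_2e^(2t)(0,-1).
Applying x(0)=-2, z(0)=-1 gives K_1=2, K_2=-3.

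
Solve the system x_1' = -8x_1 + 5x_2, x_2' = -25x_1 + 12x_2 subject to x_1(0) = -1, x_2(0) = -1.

Coefficient matrix A = [[-8, 5], [-25, 12]].
Characteristic polynomial det(A - λI) = λ^2 - 4λ + 29 = 0.
Eigenvalues λ = 2 ± 5i (complex conjugate pair).
For λ=2+5i: an eigenvector is (1,2) - i(0,-1) = (1, 2 + i).
A real fundamental pair from Re and Im of e^((2+5i)t)v: X_1 = e^(2t)(cos(5t)·(1,2) + sin(5t)·(0,-1)), X_2 = e^(2t)(sin(5t)·(1,2) - cos(5t)·(0,-1)).
General solution: c_1X_1 + c_2X_2.
Applying x_1(0)=-1, x_2(0)=-1 gives c_1=-1, c_2=1.

x_1(t) = e^(2t)sin(5t) - e^(2t)cos(5t), x_2(t) = 3e^(2t)sin(5t) - e^(2t)cos(5t)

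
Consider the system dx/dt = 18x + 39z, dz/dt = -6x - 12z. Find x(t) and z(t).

x(t) = -3K_1e^(3t)sin(3t) + 2K_1e^(3t)cos(3t) + 2K_2e^(3t)sin(3t) + 3K_2e^(3t)cos(3t), z(t) = K_1e^(3t)sin(3t) - K_1e^(3t)cos(3t) - K_2e^(3t)sin(3t) - K_2e^(3t)cos(3t)

Coefficient matrix A = [[18, 39], [-6, -12]].
Characteristic polynomial det(A - λI) = λ^2 - 6λ + 18 = 0.
Eigenvalues λ = 3 ± 3i (complex conjugate pair).
For λ=3+3i: an eigenvector is (2,-1) - i(-3,1) = (2 + 3i, -1 - i).
A real fundamental pair from Re and Im of e^((3+3i)t)v: X_1 = e^(3t)(cos(3t)·(2,-1) + sin(3t)·(-3,1)), X_2 = e^(3t)(sin(3t)·(2,-1) - cos(3t)·(-3,1)).
General solution: K_1X_1 + K_2X_2.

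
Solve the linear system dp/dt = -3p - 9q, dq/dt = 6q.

p(t) = K_1e^(6t) - K_2e^(-3t), q(t) = -K_1e^(6t)

Coefficient matrix A = [[-3, -9], [0, 6]].
Characteristic polynomial det(A - λI) = λ^2 - 3λ - 18 = 0.
Eigenvalues λ = 6, -3.
For λ=6: (A-λI) row 1 is [-9, -9], so an eigenvector is (1, -1).
For λ=-3: (A-λI) row 1 is [0, -9], so an eigenvector is (-1, 0).
General solution: K_1e^(6t)(1,-1) + K_2e^(-3t)(-1,0).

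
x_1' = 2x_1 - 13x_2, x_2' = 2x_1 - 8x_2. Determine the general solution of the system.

x_1(t) = 3K_1e^(-3t)sin(t) - 2K_1e^(-3t)cos(t) - 2K_2e^(-3t)sin(t) - 3K_2e^(-3t)cos(t), x_2(t) = K_1e^(-3t)sin(t) - K_1e^(-3t)cos(t) - K_2e^(-3t)sin(t) - K_2e^(-3t)cos(t)

Coefficient matrix A = [[2, -13], [2, -8]].
Characteristic polynomial det(A - λI) = λ^2 + 6λ + 10 = 0.
Eigenvalues λ = -3 ± i (complex conjugate pair).
For λ=-3+i: an eigenvector is (-2,-1) - i(3,1) = (-2 - 3i, -1 - i).
A real fundamental pair from Re and Im of e^((-3+i)t)v: X_1 = e^(-3t)(cos(t)·(-2,-1) + sin(t)·(3,1)), X_2 = e^(-3t)(sin(t)·(-2,-1) - cos(t)·(3,1)).
General solution: K_1X_1 + K_2X_2.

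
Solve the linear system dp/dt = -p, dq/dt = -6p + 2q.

p(t) = c_2e^(-t), q(t) = c_1e^(2t) + 2c_2e^(-t)

Coefficient matrix A = [[-1, 0], [-6, 2]].
Characteristic polynomial det(A - λI) = λ^2 - λ - 2 = 0.
Eigenvalues λ = 2, -1.
For λ=2: (A-λI) row 1 is [-3, 0], so an eigenvector is (0, 1).
For λ=-1: (A-λI) row 2 is [-6, 3], so an eigenvector is (1, 2).
General solution: c_1e^(2t)(0,1) + c_2e^(-t)(1,2).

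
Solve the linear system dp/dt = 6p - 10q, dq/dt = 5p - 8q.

p(t) = c_1e^(-t)sin(t) + 3c_1e^(-t)cos(t) + 3c_2e^(-t)sin(t) - c_2e^(-t)cos(t), q(t) = c_1e^(-t)sin(t) + 2c_1e^(-t)cos(t) + 2c_2e^(-t)sin(t) - c_2e^(-t)cos(t)

Coefficient matrix A = [[6, -10], [5, -8]].
Characteristic polynomial det(A - λI) = λ^2 + 2λ + 2 = 0.
Eigenvalues λ = -1 ± i (complex conjugate pair).
For λ=-1+i: an eigenvector is (3,2) - i(1,1) = (3 - i, 2 - i).
A real fundamental pair from Re and Im of e^((-1+i)t)v: X_1 = e^(-t)(cos(t)·(3,2) + sin(t)·(1,1)), X_2 = e^(-t)(sin(t)·(3,2) - cos(t)·(1,1)).
General solution: c_1X_1 + c_2X_2.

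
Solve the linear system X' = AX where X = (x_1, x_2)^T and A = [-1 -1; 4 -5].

Coefficient matrix A = [[-1, -1], [4, -5]].
Characteristic polynomial det(A - λI) = λ^2 + 6λ + 9 = 0.
Single eigenvalue λ = -3 with algebraic multiplicity 2.
Eigenvector v = (1,2); generalized eigenvector w with (A-λI)w=v is (-1,-3).
General solution: e^(-3t)[K_1·v + K_2·(t·v + w)].

x_1(t) = K_1e^(-3t) + K_2te^(-3t) - K_2e^(-3t), x_2(t) = 2K_1e^(-3t) + 2K_2te^(-3t) - 3K_2e^(-3t)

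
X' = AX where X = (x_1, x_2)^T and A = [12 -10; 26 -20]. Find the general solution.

x_1(t) = 2C_1e^(-4t)sin(2t) - C_1e^(-4t)cos(2t) - C_2e^(-4t)sin(2t) - 2C_2e^(-4t)cos(2t), x_2(t) = 3C_1e^(-4t)sin(2t) - 2C_1e^(-4t)cos(2t) - 2C_2e^(-4t)sin(2t) - 3C_2e^(-4t)cos(2t)

Coefficient matrix A = [[12, -10], [26, -20]].
Characteristic polynomial det(A - λI) = λ^2 + 8λ + 20 = 0.
Eigenvalues λ = -4 ± 2i (complex conjugate pair).
For λ=-4+2i: an eigenvector is (-1,-2) - i(2,3) = (-1 - 2i, -2 - 3i).
A real fundamental pair from Re and Im of e^((-4+2i)t)v: X_1 = e^(-4t)(cos(2t)·(-1,-2) + sin(2t)·(2,3)), X_2 = e^(-4t)(sin(2t)·(-1,-2) - cos(2t)·(2,3)).
General solution: C_1X_1 + C_2X_2.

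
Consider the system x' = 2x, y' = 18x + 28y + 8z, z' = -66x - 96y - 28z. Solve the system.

Coefficient matrix A = [[2, 0, 0], [18, 28, 8], [-66, -96, -28]].
det(A - λI) = 0 gives eigenvalues λ = 2, -4, 4.
For λ=2: eigenvector (1,-1,1).
For λ=-4: eigenvector (0,-1,4).
For λ=4: eigenvector (0,-1,3).
General solution: C_1e^(2t)(1,-1,1) + C_2e^(-4t)(0,-1,4) + C_3e^(4t)(0,-1,3).

x(t) = C_1e^(2t), y(t) = -C_1e^(2t) - C_2e^(-4t) - C_3e^(4t), z(t) = C_1e^(2t) + 4C_2e^(-4t) + 3C_3e^(4t)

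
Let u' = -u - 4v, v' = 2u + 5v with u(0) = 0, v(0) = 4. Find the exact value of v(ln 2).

56

A = [[-1,-4],[2,5]]; eigenvalues λ = 1, 3.
Eigenvectors: (-2,1) for λ=1, (1,-1) for λ=3.
From the initial condition, c_1 = -4, c_2 = -8.
v(ln 2) = (-4)(2^1)(1) + (-8)(2^3)(-1) = 56.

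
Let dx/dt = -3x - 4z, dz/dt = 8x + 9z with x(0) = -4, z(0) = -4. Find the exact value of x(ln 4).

A = [[-3,-4],[8,9]]; eigenvalues λ = 5, 1.
Eigenvectors: (1,-2) for λ=5, (1,-1) for λ=1.
From the initial condition, c_1 = 8, c_2 = -12.
x(ln 4) = (8)(4^5)(1) + (-12)(4^1)(1) = 8144.

8144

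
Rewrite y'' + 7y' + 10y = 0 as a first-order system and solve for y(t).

Let x_1 = y, x_2 = y'. Then x_1' = x_2 and x_2' = -10x_1 - 7x_2.
A = [[0,1],[-10,-7]]; det(A-λI) = λ^2 + 7λ + 10.
Eigenvalues λ = -2, -5 with eigenvectors (1,-2), (1,-5).

y(t) = C_1e^(-2t) + C_2e^(-5t)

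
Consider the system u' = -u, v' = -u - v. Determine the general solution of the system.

u(t) = -K_2e^(-t), v(t) = K_1e^(-t) + K_2te^(-t)

Coefficient matrix A = [[-1, 0], [-1, -1]].
Characteristic polynomial det(A - λI) = λ^2 + 2λ + 1 = 0.
Single eigenvalue λ = -1 with algebraic multiplicity 2.
Eigenvector v = (0,1); generalized eigenvector w with (A-λI)w=v is (-1,0).
General solution: e^(-t)[K_1·v + K_2·(t·v + w)].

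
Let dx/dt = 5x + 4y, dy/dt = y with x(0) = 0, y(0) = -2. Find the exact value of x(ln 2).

A = [[5,4],[0,1]]; eigenvalues λ = 5, 1.
Eigenvectors: (1,0) for λ=5, (1,-1) for λ=1.
From the initial condition, c_1 = -2, c_2 = 2.
x(ln 2) = (-2)(2^5)(1) + (2)(2^1)(1) = -60.

-60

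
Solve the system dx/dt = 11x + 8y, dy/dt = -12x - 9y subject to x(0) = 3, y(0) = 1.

Coefficient matrix A = [[11, 8], [-12, -9]].
Characteristic polynomial det(A - λI) = λ^2 - 2λ - 3 = 0.
Eigenvalues λ = 3, -1.
For λ=3: (A-λI) row 1 is [8, 8], so an eigenvector is (-1, 1).
For λ=-1: (A-λI) row 1 is [12, 8], so an eigenvector is (-2, 3).
General solution: K_1e^(3t)(-1,1) + K_2e^(-t)(-2,3).
Applying x(0)=3, y(0)=1 gives K_1=-11, K_2=4.

x(t) = 11e^(3t) - 8e^(-t), y(t) = -11e^(3t) + 12e^(-t)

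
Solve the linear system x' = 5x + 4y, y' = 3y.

x(t) = -K_1e^(5t) - 2K_2e^(3t), y(t) = K_2e^(3t)

Coefficient matrix A = [[5, 4], [0, 3]].
Characteristic polynomial det(A - λI) = λ^2 - 8λ + 15 = 0.
Eigenvalues λ = 5, 3.
For λ=5: (A-λI) row 1 is [0, 4], so an eigenvector is (-1, 0).
For λ=3: (A-λI) row 1 is [2, 4], so an eigenvector is (-2, 1).
General solution: K_1e^(5t)(-1,0) + K_2e^(3t)(-2,1).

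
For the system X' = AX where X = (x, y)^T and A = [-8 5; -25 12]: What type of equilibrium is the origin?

A = [[-8,5],[-25,12]]; det(A-λI) = λ^2 - 4λ + 29.
λ = 2 ± 5i: positive real part.

unstable spiral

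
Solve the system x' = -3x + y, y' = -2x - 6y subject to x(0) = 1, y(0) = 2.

Coefficient matrix A = [[-3, 1], [-2, -6]].
Characteristic polynomial det(A - λI) = λ^2 + 9λ + 20 = 0.
Eigenvalues λ = -5, -4.
For λ=-5: (A-λI) row 1 is [2, 1], so an eigenvector is (1, -2).
For λ=-4: (A-λI) row 1 is [1, 1], so an eigenvector is (-1, 1).
General solution: K_1e^(-5t)(1,-2) + K_2e^(-4t)(-1,1).
Applying x(0)=1, y(0)=2 gives K_1=-3, K_2=-4.

x(t) = 4e^(-4t) - 3e^(-5t), y(t) = -4e^(-4t) + 6e^(-5t)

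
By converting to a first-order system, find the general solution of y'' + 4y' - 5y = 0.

Let x_1 = y, x_2 = y'. Then x_1' = x_2 and x_2' = 5x_1 - 4x_2.
A = [[0,1],[5,-4]]; det(A-λI) = λ^2 + 4λ - 5.
Eigenvalues λ = 1, -5 with eigenvectors (1,1), (1,-5).

y(t) = c_1e^(t) + c_2e^(-5t)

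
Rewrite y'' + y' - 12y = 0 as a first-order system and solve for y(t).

y(t) = K_1e^(-4t) + K_2e^(3t)

Let x_1 = y, x_2 = y'. Then x_1' = x_2 and x_2' = 12x_1 - x_2.
A = [[0,1],[12,-1]]; det(A-λI) = λ^2 + λ - 12.
Eigenvalues λ = -4, 3 with eigenvectors (1,-4), (1,3).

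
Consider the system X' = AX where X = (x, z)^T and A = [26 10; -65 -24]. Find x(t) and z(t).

x(t) = C_1e^(t)sin(5t) - C_1e^(t)cos(5t) - C_2e^(t)sin(5t) - C_2e^(t)cos(5t), z(t) = -2C_1e^(t)sin(5t) + 3C_1e^(t)cos(5t) + 3C_2e^(t)sin(5t) + 2C_2e^(t)cos(5t)

Coefficient matrix A = [[26, 10], [-65, -24]].
Characteristic polynomial det(A - λI) = λ^2 - 2λ + 26 = 0.
Eigenvalues λ = 1 ± 5i (complex conjugate pair).
For λ=1+5i: an eigenvector is (-1,3) - i(1,-2) = (-1 - i, 3 + 2i).
A real fundamental pair from Re and Im of e^((1+5i)t)v: X_1 = e^(t)(cos(5t)·(-1,3) + sin(5t)·(1,-2)), X_2 = e^(t)(sin(5t)·(-1,3) - cos(5t)·(1,-2)).
General solution: C_1X_1 + C_2X_2.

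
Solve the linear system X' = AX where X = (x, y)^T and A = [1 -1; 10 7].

Coefficient matrix A = [[1, -1], [10, 7]].
Characteristic polynomial det(A - λI) = λ^2 - 8λ + 17 = 0.
Eigenvalues λ = 4 ± i (complex conjugate pair).
For λ=4+i: an eigenvector is (0,-1) - i(1,-3) = (0 - i, -1 + 3i).
A real fundamental pair from Re and Im of e^((4+i)t)v: X_1 = e^(4t)(cos(t)·(0,-1) + sin(t)·(1,-3)), X_2 = e^(4t)(sin(t)·(0,-1) - cos(t)·(1,-3)).
General solution: K_1X_1 + K_2X_2.

x(t) = K_1e^(4t)sin(t) - K_2e^(4t)cos(t), y(t) = -3K_1e^(4t)sin(t) - K_1e^(4t)cos(t) - K_2e^(4t)sin(t) + 3K_2e^(4t)cos(t)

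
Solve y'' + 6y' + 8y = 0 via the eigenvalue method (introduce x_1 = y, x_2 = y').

Let x_1 = y, x_2 = y'. Then x_1' = x_2 and x_2' = -8x_1 - 6x_2.
A = [[0,1],[-8,-6]]; det(A-λI) = λ^2 + 6λ + 8.
Eigenvalues λ = -4, -2 with eigenvectors (1,-4), (1,-2).

y(t) = C_1e^(-4t) + C_2e^(-2t)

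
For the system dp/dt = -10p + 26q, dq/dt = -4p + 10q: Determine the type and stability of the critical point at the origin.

A = [[-10,26],[-4,10]]; det(A-λI) = λ^2 + 4.
λ = 0 ± 2i: zero real part.

center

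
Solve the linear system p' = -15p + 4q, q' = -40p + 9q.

Coefficient matrix A = [[-15, 4], [-40, 9]].
Characteristic polynomial det(A - λI) = λ^2 + 6λ + 25 = 0.
Eigenvalues λ = -3 ± 4i (complex conjugate pair).
For λ=-3+4i: an eigenvector is (0,-1) - i(-1,-3) = (0 + i, -1 + 3i).
A real fundamental pair from Re and Im of e^((-3+4i)t)v: X_1 = e^(-3t)(cos(4t)·(0,-1) + sin(4t)·(-1,-3)), X_2 = e^(-3t)(sin(4t)·(0,-1) - cos(4t)·(-1,-3)).
General solution: K_1X_1 + K_2X_2.

p(t) = -K_1e^(-3t)sin(4t) + K_2e^(-3t)cos(4t), q(t) = -3K_1e^(-3t)sin(4t) - K_1e^(-3t)cos(4t) - K_2e^(-3t)sin(4t) + 3K_2e^(-3t)cos(4t)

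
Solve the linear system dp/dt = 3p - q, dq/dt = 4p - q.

p(t) = c_1e^(t) + c_2te^(t) + c_2e^(t), q(t) = 2c_1e^(t) + 2c_2te^(t) + c_2e^(t)

Coefficient matrix A = [[3, -1], [4, -1]].
Characteristic polynomial det(A - λI) = λ^2 - 2λ + 1 = 0.
Single eigenvalue λ = 1 with algebraic multiplicity 2.
Eigenvector v = (1,2); generalized eigenvector w with (A-λI)w=v is (1,1).
General solution: e^(t)[c_1·v + c_2·(t·v + w)].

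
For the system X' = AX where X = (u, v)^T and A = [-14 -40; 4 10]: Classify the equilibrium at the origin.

stable spiral

A = [[-14,-40],[4,10]]; det(A-λI) = λ^2 + 4λ + 20.
λ = -2 ± 4i: negative real part.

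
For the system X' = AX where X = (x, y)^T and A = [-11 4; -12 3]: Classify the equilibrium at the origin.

stable node

A = [[-11,4],[-12,3]]; det(A-λI) = λ^2 + 8λ + 15.
λ = -5, -3: both negative.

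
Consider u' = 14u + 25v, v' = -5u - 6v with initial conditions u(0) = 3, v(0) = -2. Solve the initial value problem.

u(t) = -4e^(4t)sin(5t) + 3e^(4t)cos(5t), v(t) = e^(4t)sin(5t) - 2e^(4t)cos(5t)

Coefficient matrix A = [[14, 25], [-5, -6]].
Characteristic polynomial det(A - λI) = λ^2 - 8λ + 41 = 0.
Eigenvalues λ = 4 ± 5i (complex conjugate pair).
For λ=4+5i: an eigenvector is (2,-1) - i(-1,0) = (2 + i, -1).
A real fundamental pair from Re and Im of e^((4+5i)t)v: X_1 = e^(4t)(cos(5t)·(2,-1) + sin(5t)·(-1,0)), X_2 = e^(4t)(sin(5t)·(2,-1) - cos(5t)·(-1,0)).
General solution: C_1X_1 + C_2X_2.
Applying u(0)=3, v(0)=-2 gives C_1=2, C_2=-1.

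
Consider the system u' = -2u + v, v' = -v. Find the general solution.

u(t) = C_1e^(-2t) - C_2e^(-t), v(t) = -C_2e^(-t)

Coefficient matrix A = [[-2, 1], [0, -1]].
Characteristic polynomial det(A - λI) = λ^2 + 3λ + 2 = 0.
Eigenvalues λ = -2, -1.
For λ=-2: (A-λI) row 1 is [0, 1], so an eigenvector is (1, 0).
For λ=-1: (A-λI) row 1 is [-1, 1], so an eigenvector is (-1, -1).
General solution: C_1e^(-2t)(1,0) + C_2e^(-t)(-1,-1).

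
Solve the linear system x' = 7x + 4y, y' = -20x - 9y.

Coefficient matrix A = [[7, 4], [-20, -9]].
Characteristic polynomial det(A - λI) = λ^2 + 2λ + 17 = 0.
Eigenvalues λ = -1 ± 4i (complex conjugate pair).
For λ=-1+4i: an eigenvector is (0,1) - i(1,-2) = (0 - i, 1 + 2i).
A real fundamental pair from Re and Im of e^((-1+4i)t)v: X_1 = e^(-t)(cos(4t)·(0,1) + sin(4t)·(1,-2)), X_2 = e^(-t)(sin(4t)·(0,1) - cos(4t)·(1,-2)).
General solution: c_1X_1 + c_2X_2.

x(t) = c_1e^(-t)sin(4t) - c_2e^(-t)cos(4t), y(t) = -2c_1e^(-t)sin(4t) + c_1e^(-t)cos(4t) + c_2e^(-t)sin(4t) + 2c_2e^(-t)cos(4t)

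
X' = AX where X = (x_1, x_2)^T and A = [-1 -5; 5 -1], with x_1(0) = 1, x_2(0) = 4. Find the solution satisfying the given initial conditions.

x_1(t) = -4e^(-t)sin(5t) + e^(-t)cos(5t), x_2(t) = e^(-t)sin(5t) + 4e^(-t)cos(5t)

Coefficient matrix A = [[-1, -5], [5, -1]].
Characteristic polynomial det(A - λI) = λ^2 + 2λ + 26 = 0.
Eigenvalues λ = -1 ± 5i (complex conjugate pair).
For λ=-1+5i: an eigenvector is (0,1) - i(-1,0) = (0 + i, 1).
A real fundamental pair from Re and Im of e^((-1+5i)t)v: X_1 = e^(-t)(cos(5t)·(0,1) + sin(5t)·(-1,0)), X_2 = e^(-t)(sin(5t)·(0,1) - cos(5t)·(-1,0)).
General solution: C_1X_1 + C_2X_2.
Applying x_1(0)=1, x_2(0)=4 gives C_1=4, C_2=1.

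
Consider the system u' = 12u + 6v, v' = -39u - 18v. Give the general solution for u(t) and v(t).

Coefficient matrix A = [[12, 6], [-39, -18]].
Characteristic polynomial det(A - λI) = λ^2 + 6λ + 18 = 0.
Eigenvalues λ = -3 ± 3i (complex conjugate pair).
For λ=-3+3i: an eigenvector is (-1,2) - i(-1,3) = (-1 + i, 2 - 3i).
A real fundamental pair from Re and Im of e^((-3+3i)t)v: X_1 = e^(-3t)(cos(3t)·(-1,2) + sin(3t)·(-1,3)), X_2 = e^(-3t)(sin(3t)·(-1,2) - cos(3t)·(-1,3)).
General solution: C_1X_1 + C_2X_2.

u(t) = -C_1e^(-3t)sin(3t) - C_1e^(-3t)cos(3t) - C_2e^(-3t)sin(3t) + C_2e^(-3t)cos(3t), v(t) = 3C_1e^(-3t)sin(3t) + 2C_1e^(-3t)cos(3t) + 2C_2e^(-3t)sin(3t) - 3C_2e^(-3t)cos(3t)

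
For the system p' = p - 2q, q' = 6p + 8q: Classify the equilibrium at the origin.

A = [[1,-2],[6,8]]; det(A-λI) = λ^2 - 9λ + 20.
λ = 4, 5: both positive.

unstable node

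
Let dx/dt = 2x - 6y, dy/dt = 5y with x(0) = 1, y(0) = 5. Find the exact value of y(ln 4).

5120

A = [[2,-6],[0,5]]; eigenvalues λ = 2, 5.
Eigenvectors: (1,0) for λ=2, (2,-1) for λ=5.
From the initial condition, c_1 = 11, c_2 = -5.
y(ln 4) = (11)(4^2)(0) + (-5)(4^5)(-1) = 5120.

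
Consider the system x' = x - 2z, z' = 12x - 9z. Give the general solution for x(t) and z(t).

x(t) = K_1e^(-3t) + K_2e^(-5t), z(t) = 2K_1e^(-3t) + 3K_2e^(-5t)

Coefficient matrix A = [[1, -2], [12, -9]].
Characteristic polynomial det(A - λI) = λ^2 + 8λ + 15 = 0.
Eigenvalues λ = -3, -5.
For λ=-3: (A-λI) row 1 is [4, -2], so an eigenvector is (1, 2).
For λ=-5: (A-λI) row 1 is [6, -2], so an eigenvector is (1, 3).
General solution: K_1e^(-3t)(1,2) + K_2e^(-5t)(1,3).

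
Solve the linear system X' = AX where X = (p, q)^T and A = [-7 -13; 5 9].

p(t) = -2c_1e^(t)sin(t) - 3c_1e^(t)cos(t) - 3c_2e^(t)sin(t) + 2c_2e^(t)cos(t), q(t) = c_1e^(t)sin(t) + 2c_1e^(t)cos(t) + 2c_2e^(t)sin(t) - c_2e^(t)cos(t)

Coefficient matrix A = [[-7, -13], [5, 9]].
Characteristic polynomial det(A - λI) = λ^2 - 2λ + 2 = 0.
Eigenvalues λ = 1 ± i (complex conjugate pair).
For λ=1+i: an eigenvector is (-3,2) - i(-2,1) = (-3 + 2i, 2 - i).
A real fundamental pair from Re and Im of e^((1+i)t)v: X_1 = e^(t)(cos(t)·(-3,2) + sin(t)·(-2,1)), X_2 = e^(t)(sin(t)·(-3,2) - cos(t)·(-2,1)).
General solution: c_1X_1 + c_2X_2.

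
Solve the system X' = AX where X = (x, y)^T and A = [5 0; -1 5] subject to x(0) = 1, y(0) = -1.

x(t) = e^(5t), y(t) = -te^(5t) - e^(5t)

Coefficient matrix A = [[5, 0], [-1, 5]].
Characteristic polynomial det(A - λI) = λ^2 - 10λ + 25 = 0.
Single eigenvalue λ = 5 with algebraic multiplicity 2.
Eigenvector v = (0,1); generalized eigenvector w with (A-λI)w=v is (-1,3).
General solution: e^(5t)[C_1·v + C_2·(t·v + w)].
Applying x(0)=1, y(0)=-1 gives C_1=2, C_2=-1.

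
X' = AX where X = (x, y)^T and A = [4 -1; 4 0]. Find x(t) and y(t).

x(t) = -c_1e^(2t) - c_2te^(2t) - 2c_2e^(2t), y(t) = -2c_1e^(2t) - 2c_2te^(2t) - 3c_2e^(2t)

Coefficient matrix A = [[4, -1], [4, 0]].
Characteristic polynomial det(A - λI) = λ^2 - 4λ + 4 = 0.
Single eigenvalue λ = 2 with algebraic multiplicity 2.
Eigenvector v = (-1,-2); generalized eigenvector w with (A-λI)w=v is (-2,-3).
General solution: e^(2t)[c_1·v + c_2·(t·v + w)].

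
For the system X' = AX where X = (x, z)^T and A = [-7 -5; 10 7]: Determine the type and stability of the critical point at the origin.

center

A = [[-7,-5],[10,7]]; det(A-λI) = λ^2 + 1.
λ = 0 ± i: zero real part.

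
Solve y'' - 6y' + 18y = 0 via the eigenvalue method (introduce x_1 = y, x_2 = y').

Let x_1 = y, x_2 = y'. Then x_1' = x_2 and x_2' = -18x_1 + 6x_2.
A = [[0,1],[-18,6]]; det(A-λI) = λ^2 - 6λ + 18.
Eigenvalues λ = 3 ± 3i.

y(t) = c_1e^(3t)cos(3t) + c_2e^(3t)sin(3t)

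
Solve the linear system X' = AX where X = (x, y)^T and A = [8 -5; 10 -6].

x(t) = K_1e^(t)sin(t) - 2K_1e^(t)cos(t) - 2K_2e^(t)sin(t) - K_2e^(t)cos(t), y(t) = K_1e^(t)sin(t) - 3K_1e^(t)cos(t) - 3K_2e^(t)sin(t) - K_2e^(t)cos(t)

Coefficient matrix A = [[8, -5], [10, -6]].
Characteristic polynomial det(A - λI) = λ^2 - 2λ + 2 = 0.
Eigenvalues λ = 1 ± i (complex conjugate pair).
For λ=1+i: an eigenvector is (-2,-3) - i(1,1) = (-2 - i, -3 - i).
A real fundamental pair from Re and Im of e^((1+i)t)v: X_1 = e^(t)(cos(t)·(-2,-3) + sin(t)·(1,1)), X_2 = e^(t)(sin(t)·(-2,-3) - cos(t)·(1,1)).
General solution: K_1X_1 + K_2X_2.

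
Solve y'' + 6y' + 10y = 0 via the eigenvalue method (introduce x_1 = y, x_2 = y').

Let x_1 = y, x_2 = y'. Then x_1' = x_2 and x_2' = -10x_1 - 6x_2.
A = [[0,1],[-10,-6]]; det(A-λI) = λ^2 + 6λ + 10.
Eigenvalues λ = -3 ± i.

y(t) = c_1e^(-3t)cos(t) + c_2e^(-3t)sin(t)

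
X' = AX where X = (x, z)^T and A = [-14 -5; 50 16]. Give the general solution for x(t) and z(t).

x(t) = -K_1e^(t)cos(5t) - K_2e^(t)sin(5t), z(t) = -K_1e^(t)sin(5t) + 3K_1e^(t)cos(5t) + 3K_2e^(t)sin(5t) + K_2e^(t)cos(5t)

Coefficient matrix A = [[-14, -5], [50, 16]].
Characteristic polynomial det(A - λI) = λ^2 - 2λ + 26 = 0.
Eigenvalues λ = 1 ± 5i (complex conjugate pair).
For λ=1+5i: an eigenvector is (-1,3) - i(0,-1) = (-1, 3 + i).
A real fundamental pair from Re and Im of e^((1+5i)t)v: X_1 = e^(t)(cos(5t)·(-1,3) + sin(5t)·(0,-1)), X_2 = e^(t)(sin(5t)·(-1,3) - cos(5t)·(0,-1)).
General solution: K_1X_1 + K_2X_2.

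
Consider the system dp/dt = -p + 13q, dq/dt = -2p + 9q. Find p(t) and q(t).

p(t) = 3C_1e^(4t)sin(t) + 2C_1e^(4t)cos(t) + 2C_2e^(4t)sin(t) - 3C_2e^(4t)cos(t), q(t) = C_1e^(4t)sin(t) + C_1e^(4t)cos(t) + C_2e^(4t)sin(t) - C_2e^(4t)cos(t)

Coefficient matrix A = [[-1, 13], [-2, 9]].
Characteristic polynomial det(A - λI) = λ^2 - 8λ + 17 = 0.
Eigenvalues λ = 4 ± i (complex conjugate pair).
For λ=4+i: an eigenvector is (2,1) - i(3,1) = (2 - 3i, 1 - i).
A real fundamental pair from Re and Im of e^((4+i)t)v: X_1 = e^(4t)(cos(t)·(2,1) + sin(t)·(3,1)), X_2 = e^(4t)(sin(t)·(2,1) - cos(t)·(3,1)).
General solution: C_1X_1 + C_2X_2.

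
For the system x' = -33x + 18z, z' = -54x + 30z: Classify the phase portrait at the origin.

saddle

A = [[-33,18],[-54,30]]; det(A-λI) = λ^2 + 3λ - 18.
λ = 3, -6: opposite signs.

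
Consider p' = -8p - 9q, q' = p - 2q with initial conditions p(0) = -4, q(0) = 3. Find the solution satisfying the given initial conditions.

Coefficient matrix A = [[-8, -9], [1, -2]].
Characteristic polynomial det(A - λI) = λ^2 + 10λ + 25 = 0.
Single eigenvalue λ = -5 with algebraic multiplicity 2.
Eigenvector v = (3,-1); generalized eigenvector w with (A-λI)w=v is (-1,0).
General solution: e^(-5t)[c_1·v + c_2·(t·v + w)].
Applying p(0)=-4, q(0)=3 gives c_1=-3, c_2=-5.

p(t) = -15te^(-5t) - 4e^(-5t), q(t) = 5te^(-5t) + 3e^(-5t)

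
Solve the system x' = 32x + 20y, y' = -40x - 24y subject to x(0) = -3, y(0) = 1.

x(t) = -16e^(4t)sin(4t) - 3e^(4t)cos(4t), y(t) = 23e^(4t)sin(4t) + e^(4t)cos(4t)

Coefficient matrix A = [[32, 20], [-40, -24]].
Characteristic polynomial det(A - λI) = λ^2 - 8λ + 32 = 0.
Eigenvalues λ = 4 ± 4i (complex conjugate pair).
For λ=4+4i: an eigenvector is (-2,3) - i(1,-1) = (-2 - i, 3 + i).
A real fundamental pair from Re and Im of e^((4+4i)t)v: X_1 = e^(4t)(cos(4t)·(-2,3) + sin(4t)·(1,-1)), X_2 = e^(4t)(sin(4t)·(-2,3) - cos(4t)·(1,-1)).
General solution: K_1X_1 + K_2X_2.
Applying x(0)=-3, y(0)=1 gives K_1=-2, K_2=7.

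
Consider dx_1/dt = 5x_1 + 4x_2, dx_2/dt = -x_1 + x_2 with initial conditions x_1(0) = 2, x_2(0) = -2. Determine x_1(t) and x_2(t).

Coefficient matrix A = [[5, 4], [-1, 1]].
Characteristic polynomial det(A - λI) = λ^2 - 6λ + 9 = 0.
Single eigenvalue λ = 3 with algebraic multiplicity 2.
Eigenvector v = (2,-1); generalized eigenvector w with (A-λI)w=v is (-1,1).
General solution: e^(3t)[c_1·v + c_2·(t·v + w)].
Applying x_1(0)=2, x_2(0)=-2 gives c_1=0, c_2=-2.

x_1(t) = -4te^(3t) + 2e^(3t), x_2(t) = 2te^(3t) - 2e^(3t)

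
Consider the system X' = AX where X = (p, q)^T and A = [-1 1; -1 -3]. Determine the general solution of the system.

p(t) = -C_1e^(-2t) - C_2te^(-2t) + 2C_2e^(-2t), q(t) = C_1e^(-2t) + C_2te^(-2t) - 3C_2e^(-2t)

Coefficient matrix A = [[-1, 1], [-1, -3]].
Characteristic polynomial det(A - λI) = λ^2 + 4λ + 4 = 0.
Single eigenvalue λ = -2 with algebraic multiplicity 2.
Eigenvector v = (-1,1); generalized eigenvector w with (A-λI)w=v is (2,-3).
General solution: e^(-2t)[C_1·v + C_2·(t·v + w)].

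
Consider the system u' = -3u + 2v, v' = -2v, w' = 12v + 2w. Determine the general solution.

u(t) = K_1e^(-3t) + 2K_2e^(-2t), v(t) = K_2e^(-2t), w(t) = -3K_2e^(-2t) + K_3e^(2t)

Coefficient matrix A = [[-3, 2, 0], [0, -2, 0], [0, 12, 2]].
det(A - λI) = 0 gives eigenvalues λ = -3, -2, 2.
For λ=-3: eigenvector (1,0,0).
For λ=-2: eigenvector (2,1,-3).
For λ=2: eigenvector (0,0,1).
General solution: K_1e^(-3t)(1,0,0) + K_2e^(-2t)(2,1,-3) + K_3e^(2t)(0,0,1).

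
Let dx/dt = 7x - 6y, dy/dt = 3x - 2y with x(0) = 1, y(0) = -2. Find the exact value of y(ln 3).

228

A = [[7,-6],[3,-2]]; eigenvalues λ = 1, 4.
Eigenvectors: (-1,-1) for λ=1, (-2,-1) for λ=4.
From the initial condition, c_1 = 5, c_2 = -3.
y(ln 3) = (5)(3^1)(-1) + (-3)(3^4)(-1) = 228.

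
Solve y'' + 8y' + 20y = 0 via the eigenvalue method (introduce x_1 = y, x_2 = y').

Let x_1 = y, x_2 = y'. Then x_1' = x_2 and x_2' = -20x_1 - 8x_2.
A = [[0,1],[-20,-8]]; det(A-λI) = λ^2 + 8λ + 20.
Eigenvalues λ = -4 ± 2i.

y(t) = K_1e^(-4t)cos(2t) + K_2e^(-4t)sin(2t)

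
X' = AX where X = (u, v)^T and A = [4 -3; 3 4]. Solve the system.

u(t) = -C_1e^(4t)sin(3t) + C_2e^(4t)cos(3t), v(t) = C_1e^(4t)cos(3t) + C_2e^(4t)sin(3t)

Coefficient matrix A = [[4, -3], [3, 4]].
Characteristic polynomial det(A - λI) = λ^2 - 8λ + 25 = 0.
Eigenvalues λ = 4 ± 3i (complex conjugate pair).
For λ=4+3i: an eigenvector is (0,1) - i(-1,0) = (0 + i, 1).
A real fundamental pair from Re and Im of e^((4+3i)t)v: X_1 = e^(4t)(cos(3t)·(0,1) + sin(3t)·(-1,0)), X_2 = e^(4t)(sin(3t)·(0,1) - cos(3t)·(-1,0)).
General solution: C_1X_1 + C_2X_2.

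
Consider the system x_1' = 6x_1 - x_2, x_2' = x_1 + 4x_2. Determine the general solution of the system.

Coefficient matrix A = [[6, -1], [1, 4]].
Characteristic polynomial det(A - λI) = λ^2 - 10λ + 25 = 0.
Single eigenvalue λ = 5 with algebraic multiplicity 2.
Eigenvector v = (1,1); generalized eigenvector w with (A-λI)w=v is (-1,-2).
General solution: e^(5t)[K_1·v + K_2·(t·v + w)].

x_1(t) = K_1e^(5t) + K_2te^(5t) - K_2e^(5t), x_2(t) = K_1e^(5t) + K_2te^(5t) - 2K_2e^(5t)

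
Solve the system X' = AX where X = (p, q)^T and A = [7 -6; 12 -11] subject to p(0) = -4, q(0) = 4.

Coefficient matrix A = [[7, -6], [12, -11]].
Characteristic polynomial det(A - λI) = λ^2 + 4λ - 5 = 0.
Eigenvalues λ = 1, -5.
For λ=1: (A-λI) row 1 is [6, -6], so an eigenvector is (-1, -1).
For λ=-5: (A-λI) row 1 is [12, -6], so an eigenvector is (1, 2).
General solution: C_1e^(t)(-1,-1) + C_2e^(-5t)(1,2).
Applying p(0)=-4, q(0)=4 gives C_1=12, C_2=8.

p(t) = -12e^(t) + 8e^(-5t), q(t) = -12e^(t) + 16e^(-5t)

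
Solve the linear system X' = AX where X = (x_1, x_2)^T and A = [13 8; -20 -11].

Coefficient matrix A = [[13, 8], [-20, -11]].
Characteristic polynomial det(A - λI) = λ^2 - 2λ + 17 = 0.
Eigenvalues λ = 1 ± 4i (complex conjugate pair).
For λ=1+4i: an eigenvector is (-1,2) - i(1,-1) = (-1 - i, 2 + i).
A real fundamental pair from Re and Im of e^((1+4i)t)v: X_1 = e^(t)(cos(4t)·(-1,2) + sin(4t)·(1,-1)), X_2 = e^(t)(sin(4t)·(-1,2) - cos(4t)·(1,-1)).
General solution: K_1X_1 + K_2X_2.

x_1(t) = K_1e^(t)sin(4t) - K_1e^(t)cos(4t) - K_2e^(t)sin(4t) - K_2e^(t)cos(4t), x_2(t) = -K_1e^(t)sin(4t) + 2K_1e^(t)cos(4t) + 2K_2e^(t)sin(4t) + K_2e^(t)cos(4t)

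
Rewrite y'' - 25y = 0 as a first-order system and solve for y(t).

Let x_1 = y, x_2 = y'. Then x_1' = x_2 and x_2' = 25x_1.
A = [[0,1],[25,0]]; det(A-λI) = λ^2 - 25.
Eigenvalues λ = -5, 5 with eigenvectors (1,-5), (1,5).

y(t) = c_1e^(-5t) + c_2e^(5t)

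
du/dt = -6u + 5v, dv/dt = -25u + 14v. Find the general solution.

Coefficient matrix A = [[-6, 5], [-25, 14]].
Characteristic polynomial det(A - λI) = λ^2 - 8λ + 41 = 0.
Eigenvalues λ = 4 ± 5i (complex conjugate pair).
For λ=4+5i: an eigenvector is (0,-1) - i(-1,-2) = (0 + i, -1 + 2i).
A real fundamental pair from Re and Im of e^((4+5i)t)v: X_1 = e^(4t)(cos(5t)·(0,-1) + sin(5t)·(-1,-2)), X_2 = e^(4t)(sin(5t)·(0,-1) - cos(5t)·(-1,-2)).
General solution: C_1X_1 + C_2X_2.

u(t) = -C_1e^(4t)sin(5t) + C_2e^(4t)cos(5t), v(t) = -2C_1e^(4t)sin(5t) - C_1e^(4t)cos(5t) - C_2e^(4t)sin(5t) + 2C_2e^(4t)cos(5t)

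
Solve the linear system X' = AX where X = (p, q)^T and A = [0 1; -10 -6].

Coefficient matrix A = [[0, 1], [-10, -6]].
Characteristic polynomial det(A - λI) = λ^2 + 6λ + 10 = 0.
Eigenvalues λ = -3 ± i (complex conjugate pair).
For λ=-3+i: an eigenvector is (-1,3) - i(0,1) = (-1, 3 - i).
A real fundamental pair from Re and Im of e^((-3+i)t)v: X_1 = e^(-3t)(cos(t)·(-1,3) + sin(t)·(0,1)), X_2 = e^(-3t)(sin(t)·(-1,3) - cos(t)·(0,1)).
General solution: C_1X_1 + C_2X_2.

p(t) = -C_1e^(-3t)cos(t) - C_2e^(-3t)sin(t), q(t) = C_1e^(-3t)sin(t) + 3C_1e^(-3t)cos(t) + 3C_2e^(-3t)sin(t) - C_2e^(-3t)cos(t)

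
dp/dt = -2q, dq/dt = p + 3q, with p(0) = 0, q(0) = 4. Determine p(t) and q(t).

Coefficient matrix A = [[0, -2], [1, 3]].
Characteristic polynomial det(A - λI) = λ^2 - 3λ + 2 = 0.
Eigenvalues λ = 2, 1.
For λ=2: (A-λI) row 1 is [-2, -2], so an eigenvector is (1, -1).
For λ=1: (A-λI) row 1 is [-1, -2], so an eigenvector is (-2, 1).
General solution: c_1e^(2t)(1,-1) + c_2e^(t)(-2,1).
Applying p(0)=0, q(0)=4 gives c_1=-8, c_2=-4.

p(t) = -8e^(2t) + 8e^(t), q(t) = 8e^(2t) - 4e^(t)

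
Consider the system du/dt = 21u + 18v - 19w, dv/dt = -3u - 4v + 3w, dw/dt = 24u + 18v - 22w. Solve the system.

u(t) = K_1e^(2t) - 3K_2e^(-4t) + 7K_3e^(-3t), v(t) = K_2e^(-4t) - 3K_3e^(-3t), w(t) = K_1e^(2t) - 3K_2e^(-4t) + 6K_3e^(-3t)

Coefficient matrix A = [[21, 18, -19], [-3, -4, 3], [24, 18, -22]].
det(A - λI) = 0 gives eigenvalues λ = 2, -4, -3.
For λ=2: eigenvector (1,0,1).
For λ=-4: eigenvector (-3,1,-3).
For λ=-3: eigenvector (7,-3,6).
General solution: K_1e^(2t)(1,0,1) + K_2e^(-4t)(-3,1,-3) + K_3e^(-3t)(7,-3,6).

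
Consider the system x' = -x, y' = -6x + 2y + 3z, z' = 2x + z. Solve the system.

x(t) = K_1e^(-t), y(t) = 3K_1e^(-t) - 3K_2e^(t) + K_3e^(2t), z(t) = -K_1e^(-t) + K_2e^(t)

Coefficient matrix A = [[-1, 0, 0], [-6, 2, 3], [2, 0, 1]].
det(A - λI) = 0 gives eigenvalues λ = -1, 1, 2.
For λ=-1: eigenvector (1,3,-1).
For λ=1: eigenvector (0,-3,1).
For λ=2: eigenvector (0,1,0).
General solution: K_1e^(-t)(1,3,-1) + K_2e^(t)(0,-3,1) + K_3e^(2t)(0,1,0).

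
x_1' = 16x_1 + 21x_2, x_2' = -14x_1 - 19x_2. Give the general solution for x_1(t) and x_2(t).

Coefficient matrix A = [[16, 21], [-14, -19]].
Characteristic polynomial det(A - λI) = λ^2 + 3λ - 10 = 0.
Eigenvalues λ = 2, -5.
For λ=2: (A-λI) row 1 is [14, 21], so an eigenvector is (3, -2).
For λ=-5: (A-λI) row 1 is [21, 21], so an eigenvector is (1, -1).
General solution: c_1e^(2t)(3,-2) + c_2e^(-5t)(1,-1).

x_1(t) = 3c_1e^(2t) + c_2e^(-5t), x_2(t) = -2c_1e^(2t) - c_2e^(-5t)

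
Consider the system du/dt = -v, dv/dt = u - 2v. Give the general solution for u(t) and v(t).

Coefficient matrix A = [[0, -1], [1, -2]].
Characteristic polynomial det(A - λI) = λ^2 + 2λ + 1 = 0.
Single eigenvalue λ = -1 with algebraic multiplicity 2.
Eigenvector v = (1,1); generalized eigenvector w with (A-λI)w=v is (3,2).
General solution: e^(-t)[c_1·v + c_2·(t·v + w)].

u(t) = c_1e^(-t) + c_2te^(-t) + 3c_2e^(-t), v(t) = c_1e^(-t) + c_2te^(-t) + 2c_2e^(-t)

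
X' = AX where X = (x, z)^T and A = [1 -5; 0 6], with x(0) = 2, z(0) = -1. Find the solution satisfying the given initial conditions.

Coefficient matrix A = [[1, -5], [0, 6]].
Characteristic polynomial det(A - λI) = λ^2 - 7λ + 6 = 0.
Eigenvalues λ = 1, 6.
For λ=1: (A-λI) row 1 is [0, -5], so an eigenvector is (-1, 0).
For λ=6: (A-λI) row 1 is [-5, -5], so an eigenvector is (1, -1).
General solution: C_1e^(t)(-1,0) + C_2e^(6t)(1,-1).
Applying x(0)=2, z(0)=-1 gives C_1=-1, C_2=1.

x(t) = e^(6t) + e^(t), z(t) = -e^(6t)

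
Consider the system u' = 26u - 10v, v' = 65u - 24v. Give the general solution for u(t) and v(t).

Coefficient matrix A = [[26, -10], [65, -24]].
Characteristic polynomial det(A - λI) = λ^2 - 2λ + 26 = 0.
Eigenvalues λ = 1 ± 5i (complex conjugate pair).
For λ=1+5i: an eigenvector is (1,2) - i(1,3) = (1 - i, 2 - 3i).
A real fundamental pair from Re and Im of e^((1+5i)t)v: X_1 = e^(t)(cos(5t)·(1,2) + sin(5t)·(1,3)), X_2 = e^(t)(sin(5t)·(1,2) - cos(5t)·(1,3)).
General solution: C_1X_1 + C_2X_2.

u(t) = C_1e^(t)sin(5t) + C_1e^(t)cos(5t) + C_2e^(t)sin(5t) - C_2e^(t)cos(5t), v(t) = 3C_1e^(t)sin(5t) + 2C_1e^(t)cos(5t) + 2C_2e^(t)sin(5t) - 3C_2e^(t)cos(5t)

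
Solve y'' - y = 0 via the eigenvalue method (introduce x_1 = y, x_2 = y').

y(t) = c_1e^(t) + c_2e^(-t)

Let x_1 = y, x_2 = y'. Then x_1' = x_2 and x_2' = x_1.
A = [[0,1],[1,0]]; det(A-λI) = λ^2 - 1.
Eigenvalues λ = 1, -1 with eigenvectors (1,1), (1,-1).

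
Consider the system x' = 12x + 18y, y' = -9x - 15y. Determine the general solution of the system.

x(t) = 2C_1e^(3t) - C_2e^(-6t), y(t) = -C_1e^(3t) + C_2e^(-6t)

Coefficient matrix A = [[12, 18], [-9, -15]].
Characteristic polynomial det(A - λI) = λ^2 + 3λ - 18 = 0.
Eigenvalues λ = 3, -6.
For λ=3: (A-λI) row 1 is [9, 18], so an eigenvector is (2, -1).
For λ=-6: (A-λI) row 1 is [18, 18], so an eigenvector is (-1, 1).
General solution: C_1e^(3t)(2,-1) + C_2e^(-6t)(-1,1).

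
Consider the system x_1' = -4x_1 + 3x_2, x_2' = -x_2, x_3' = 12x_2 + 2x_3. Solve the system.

x_1(t) = C_1e^(-4t) + C_2e^(-t), x_2(t) = C_2e^(-t), x_3(t) = -4C_2e^(-t) + C_3e^(2t)

Coefficient matrix A = [[-4, 3, 0], [0, -1, 0], [0, 12, 2]].
det(A - λI) = 0 gives eigenvalues λ = -4, -1, 2.
For λ=-4: eigenvector (1,0,0).
For λ=-1: eigenvector (1,1,-4).
For λ=2: eigenvector (0,0,1).
General solution: C_1e^(-4t)(1,0,0) + C_2e^(-t)(1,1,-4) + C_3e^(2t)(0,0,1).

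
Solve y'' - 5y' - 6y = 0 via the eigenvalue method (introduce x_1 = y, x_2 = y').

y(t) = C_1e^(-t) + C_2e^(6t)

Let x_1 = y, x_2 = y'. Then x_1' = x_2 and x_2' = 6x_1 + 5x_2.
A = [[0,1],[6,5]]; det(A-λI) = λ^2 - 5λ - 6.
Eigenvalues λ = -1, 6 with eigenvectors (1,-1), (1,6).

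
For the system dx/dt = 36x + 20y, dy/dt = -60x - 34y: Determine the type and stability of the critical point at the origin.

saddle

A = [[36,20],[-60,-34]]; det(A-λI) = λ^2 - 2λ - 24.
λ = 6, -4: opposite signs.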